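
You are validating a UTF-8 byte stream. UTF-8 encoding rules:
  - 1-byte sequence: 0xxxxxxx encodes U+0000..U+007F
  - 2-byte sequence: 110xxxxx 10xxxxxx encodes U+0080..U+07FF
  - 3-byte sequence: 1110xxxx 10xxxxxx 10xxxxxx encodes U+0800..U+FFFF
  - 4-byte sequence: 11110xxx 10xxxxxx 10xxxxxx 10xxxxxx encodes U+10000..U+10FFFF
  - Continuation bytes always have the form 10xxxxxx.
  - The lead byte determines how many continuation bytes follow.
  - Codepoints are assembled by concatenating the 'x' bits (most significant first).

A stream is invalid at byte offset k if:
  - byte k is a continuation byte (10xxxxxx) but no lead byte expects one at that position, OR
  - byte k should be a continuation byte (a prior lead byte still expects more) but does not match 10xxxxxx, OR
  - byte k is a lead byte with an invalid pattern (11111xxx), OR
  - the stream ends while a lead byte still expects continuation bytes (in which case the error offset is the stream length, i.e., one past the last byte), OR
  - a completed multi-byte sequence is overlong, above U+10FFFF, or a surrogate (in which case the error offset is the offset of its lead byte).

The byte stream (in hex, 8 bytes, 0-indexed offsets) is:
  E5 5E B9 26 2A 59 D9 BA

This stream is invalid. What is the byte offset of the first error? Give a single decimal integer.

Byte[0]=E5: 3-byte lead, need 2 cont bytes. acc=0x5
Byte[1]=5E: expected 10xxxxxx continuation. INVALID

Answer: 1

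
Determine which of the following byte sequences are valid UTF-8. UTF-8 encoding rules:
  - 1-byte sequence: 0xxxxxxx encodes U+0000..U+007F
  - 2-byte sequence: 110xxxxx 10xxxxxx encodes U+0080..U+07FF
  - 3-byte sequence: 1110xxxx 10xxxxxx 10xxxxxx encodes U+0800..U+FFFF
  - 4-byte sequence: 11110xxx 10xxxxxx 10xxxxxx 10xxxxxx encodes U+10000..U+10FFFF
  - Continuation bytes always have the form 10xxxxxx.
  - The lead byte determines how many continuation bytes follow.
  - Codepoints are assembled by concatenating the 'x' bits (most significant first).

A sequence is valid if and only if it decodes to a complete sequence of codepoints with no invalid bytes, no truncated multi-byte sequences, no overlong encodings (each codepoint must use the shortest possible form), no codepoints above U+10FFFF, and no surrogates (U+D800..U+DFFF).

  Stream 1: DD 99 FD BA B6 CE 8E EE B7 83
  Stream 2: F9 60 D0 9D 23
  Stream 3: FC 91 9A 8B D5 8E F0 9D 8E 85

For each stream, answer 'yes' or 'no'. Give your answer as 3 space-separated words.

Answer: no no no

Derivation:
Stream 1: error at byte offset 2. INVALID
Stream 2: error at byte offset 0. INVALID
Stream 3: error at byte offset 0. INVALID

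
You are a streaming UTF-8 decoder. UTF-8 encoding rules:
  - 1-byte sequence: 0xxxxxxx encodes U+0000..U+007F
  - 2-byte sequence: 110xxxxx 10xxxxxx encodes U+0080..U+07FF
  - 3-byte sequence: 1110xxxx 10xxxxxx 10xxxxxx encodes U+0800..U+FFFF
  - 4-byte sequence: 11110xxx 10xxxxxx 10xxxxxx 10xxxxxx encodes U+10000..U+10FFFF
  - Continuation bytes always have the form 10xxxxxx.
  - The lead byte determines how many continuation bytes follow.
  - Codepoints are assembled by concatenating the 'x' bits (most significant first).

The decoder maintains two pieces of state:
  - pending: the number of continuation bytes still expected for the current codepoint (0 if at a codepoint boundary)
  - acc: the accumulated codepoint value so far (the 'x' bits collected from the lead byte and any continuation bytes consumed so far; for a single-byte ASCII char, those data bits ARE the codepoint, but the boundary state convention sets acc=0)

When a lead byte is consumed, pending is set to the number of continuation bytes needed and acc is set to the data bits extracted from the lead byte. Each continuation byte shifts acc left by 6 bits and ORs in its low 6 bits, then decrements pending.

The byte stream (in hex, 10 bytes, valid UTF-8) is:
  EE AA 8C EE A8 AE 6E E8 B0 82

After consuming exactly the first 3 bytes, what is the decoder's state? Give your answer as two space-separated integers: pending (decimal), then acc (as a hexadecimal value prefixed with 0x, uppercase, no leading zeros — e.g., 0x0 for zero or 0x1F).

Answer: 0 0xEA8C

Derivation:
Byte[0]=EE: 3-byte lead. pending=2, acc=0xE
Byte[1]=AA: continuation. acc=(acc<<6)|0x2A=0x3AA, pending=1
Byte[2]=8C: continuation. acc=(acc<<6)|0x0C=0xEA8C, pending=0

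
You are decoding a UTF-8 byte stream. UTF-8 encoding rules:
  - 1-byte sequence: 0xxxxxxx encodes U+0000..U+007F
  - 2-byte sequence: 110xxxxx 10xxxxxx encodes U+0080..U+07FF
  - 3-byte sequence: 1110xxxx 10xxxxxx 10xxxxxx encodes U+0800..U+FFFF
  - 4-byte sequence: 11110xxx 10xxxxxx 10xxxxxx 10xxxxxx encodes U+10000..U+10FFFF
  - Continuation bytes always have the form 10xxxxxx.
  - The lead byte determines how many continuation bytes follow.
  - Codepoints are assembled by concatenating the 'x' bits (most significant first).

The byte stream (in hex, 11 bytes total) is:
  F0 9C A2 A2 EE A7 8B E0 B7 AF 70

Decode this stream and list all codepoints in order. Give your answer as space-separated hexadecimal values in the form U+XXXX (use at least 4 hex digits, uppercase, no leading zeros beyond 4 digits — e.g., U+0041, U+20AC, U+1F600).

Byte[0]=F0: 4-byte lead, need 3 cont bytes. acc=0x0
Byte[1]=9C: continuation. acc=(acc<<6)|0x1C=0x1C
Byte[2]=A2: continuation. acc=(acc<<6)|0x22=0x722
Byte[3]=A2: continuation. acc=(acc<<6)|0x22=0x1C8A2
Completed: cp=U+1C8A2 (starts at byte 0)
Byte[4]=EE: 3-byte lead, need 2 cont bytes. acc=0xE
Byte[5]=A7: continuation. acc=(acc<<6)|0x27=0x3A7
Byte[6]=8B: continuation. acc=(acc<<6)|0x0B=0xE9CB
Completed: cp=U+E9CB (starts at byte 4)
Byte[7]=E0: 3-byte lead, need 2 cont bytes. acc=0x0
Byte[8]=B7: continuation. acc=(acc<<6)|0x37=0x37
Byte[9]=AF: continuation. acc=(acc<<6)|0x2F=0xDEF
Completed: cp=U+0DEF (starts at byte 7)
Byte[10]=70: 1-byte ASCII. cp=U+0070

Answer: U+1C8A2 U+E9CB U+0DEF U+0070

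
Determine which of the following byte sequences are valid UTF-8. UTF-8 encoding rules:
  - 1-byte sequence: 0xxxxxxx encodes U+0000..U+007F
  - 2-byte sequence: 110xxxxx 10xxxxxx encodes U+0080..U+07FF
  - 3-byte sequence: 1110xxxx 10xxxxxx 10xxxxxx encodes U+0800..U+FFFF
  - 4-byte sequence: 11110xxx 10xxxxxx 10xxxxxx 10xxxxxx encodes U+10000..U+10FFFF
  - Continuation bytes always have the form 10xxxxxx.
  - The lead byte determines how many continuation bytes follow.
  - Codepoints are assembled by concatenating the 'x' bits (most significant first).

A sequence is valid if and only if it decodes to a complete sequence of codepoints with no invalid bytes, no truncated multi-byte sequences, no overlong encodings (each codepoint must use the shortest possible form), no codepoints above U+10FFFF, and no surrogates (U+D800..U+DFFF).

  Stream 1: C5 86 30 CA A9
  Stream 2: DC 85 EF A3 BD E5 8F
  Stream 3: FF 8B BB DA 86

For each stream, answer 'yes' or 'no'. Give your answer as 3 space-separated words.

Stream 1: decodes cleanly. VALID
Stream 2: error at byte offset 7. INVALID
Stream 3: error at byte offset 0. INVALID

Answer: yes no no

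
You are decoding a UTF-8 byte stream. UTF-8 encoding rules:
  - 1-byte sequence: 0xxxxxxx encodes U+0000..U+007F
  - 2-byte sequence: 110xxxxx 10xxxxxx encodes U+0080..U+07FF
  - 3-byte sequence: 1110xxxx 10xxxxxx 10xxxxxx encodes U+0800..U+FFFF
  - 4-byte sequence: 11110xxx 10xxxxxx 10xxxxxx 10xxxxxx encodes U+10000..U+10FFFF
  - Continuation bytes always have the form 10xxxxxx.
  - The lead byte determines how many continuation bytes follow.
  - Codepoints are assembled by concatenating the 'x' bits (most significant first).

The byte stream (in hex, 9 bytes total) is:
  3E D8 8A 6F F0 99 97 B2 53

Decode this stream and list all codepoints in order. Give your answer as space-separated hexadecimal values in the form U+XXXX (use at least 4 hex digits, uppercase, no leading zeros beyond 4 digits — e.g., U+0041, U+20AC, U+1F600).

Byte[0]=3E: 1-byte ASCII. cp=U+003E
Byte[1]=D8: 2-byte lead, need 1 cont bytes. acc=0x18
Byte[2]=8A: continuation. acc=(acc<<6)|0x0A=0x60A
Completed: cp=U+060A (starts at byte 1)
Byte[3]=6F: 1-byte ASCII. cp=U+006F
Byte[4]=F0: 4-byte lead, need 3 cont bytes. acc=0x0
Byte[5]=99: continuation. acc=(acc<<6)|0x19=0x19
Byte[6]=97: continuation. acc=(acc<<6)|0x17=0x657
Byte[7]=B2: continuation. acc=(acc<<6)|0x32=0x195F2
Completed: cp=U+195F2 (starts at byte 4)
Byte[8]=53: 1-byte ASCII. cp=U+0053

Answer: U+003E U+060A U+006F U+195F2 U+0053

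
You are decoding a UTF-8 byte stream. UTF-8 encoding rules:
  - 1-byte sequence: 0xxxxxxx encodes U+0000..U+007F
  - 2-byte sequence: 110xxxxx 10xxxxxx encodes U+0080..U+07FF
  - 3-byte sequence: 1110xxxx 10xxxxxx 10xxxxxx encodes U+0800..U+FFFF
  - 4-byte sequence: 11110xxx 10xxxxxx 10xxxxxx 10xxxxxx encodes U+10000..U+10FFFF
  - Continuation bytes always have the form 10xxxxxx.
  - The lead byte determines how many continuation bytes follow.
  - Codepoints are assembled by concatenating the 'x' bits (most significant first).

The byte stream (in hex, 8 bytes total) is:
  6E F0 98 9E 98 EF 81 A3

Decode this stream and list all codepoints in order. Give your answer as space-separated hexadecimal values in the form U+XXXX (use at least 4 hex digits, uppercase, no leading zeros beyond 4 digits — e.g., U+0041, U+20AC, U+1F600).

Byte[0]=6E: 1-byte ASCII. cp=U+006E
Byte[1]=F0: 4-byte lead, need 3 cont bytes. acc=0x0
Byte[2]=98: continuation. acc=(acc<<6)|0x18=0x18
Byte[3]=9E: continuation. acc=(acc<<6)|0x1E=0x61E
Byte[4]=98: continuation. acc=(acc<<6)|0x18=0x18798
Completed: cp=U+18798 (starts at byte 1)
Byte[5]=EF: 3-byte lead, need 2 cont bytes. acc=0xF
Byte[6]=81: continuation. acc=(acc<<6)|0x01=0x3C1
Byte[7]=A3: continuation. acc=(acc<<6)|0x23=0xF063
Completed: cp=U+F063 (starts at byte 5)

Answer: U+006E U+18798 U+F063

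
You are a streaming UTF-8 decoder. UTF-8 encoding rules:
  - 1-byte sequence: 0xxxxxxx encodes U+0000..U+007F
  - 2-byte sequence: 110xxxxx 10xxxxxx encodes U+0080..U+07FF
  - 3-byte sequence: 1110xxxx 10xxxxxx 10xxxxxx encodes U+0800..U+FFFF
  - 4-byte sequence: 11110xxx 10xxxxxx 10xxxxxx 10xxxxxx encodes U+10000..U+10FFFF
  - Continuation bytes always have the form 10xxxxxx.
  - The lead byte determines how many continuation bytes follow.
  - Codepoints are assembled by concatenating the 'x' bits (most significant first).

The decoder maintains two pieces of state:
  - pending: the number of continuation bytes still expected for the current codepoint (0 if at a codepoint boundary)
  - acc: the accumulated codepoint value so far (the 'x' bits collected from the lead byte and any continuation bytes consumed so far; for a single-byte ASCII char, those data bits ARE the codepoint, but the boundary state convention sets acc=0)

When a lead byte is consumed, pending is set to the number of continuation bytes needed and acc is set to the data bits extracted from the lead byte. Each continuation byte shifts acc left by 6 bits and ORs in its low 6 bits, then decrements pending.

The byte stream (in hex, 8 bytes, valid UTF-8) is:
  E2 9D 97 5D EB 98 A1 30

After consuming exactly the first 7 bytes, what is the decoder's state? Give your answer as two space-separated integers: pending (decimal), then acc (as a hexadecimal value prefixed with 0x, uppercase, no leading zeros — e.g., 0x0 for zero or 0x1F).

Byte[0]=E2: 3-byte lead. pending=2, acc=0x2
Byte[1]=9D: continuation. acc=(acc<<6)|0x1D=0x9D, pending=1
Byte[2]=97: continuation. acc=(acc<<6)|0x17=0x2757, pending=0
Byte[3]=5D: 1-byte. pending=0, acc=0x0
Byte[4]=EB: 3-byte lead. pending=2, acc=0xB
Byte[5]=98: continuation. acc=(acc<<6)|0x18=0x2D8, pending=1
Byte[6]=A1: continuation. acc=(acc<<6)|0x21=0xB621, pending=0

Answer: 0 0xB621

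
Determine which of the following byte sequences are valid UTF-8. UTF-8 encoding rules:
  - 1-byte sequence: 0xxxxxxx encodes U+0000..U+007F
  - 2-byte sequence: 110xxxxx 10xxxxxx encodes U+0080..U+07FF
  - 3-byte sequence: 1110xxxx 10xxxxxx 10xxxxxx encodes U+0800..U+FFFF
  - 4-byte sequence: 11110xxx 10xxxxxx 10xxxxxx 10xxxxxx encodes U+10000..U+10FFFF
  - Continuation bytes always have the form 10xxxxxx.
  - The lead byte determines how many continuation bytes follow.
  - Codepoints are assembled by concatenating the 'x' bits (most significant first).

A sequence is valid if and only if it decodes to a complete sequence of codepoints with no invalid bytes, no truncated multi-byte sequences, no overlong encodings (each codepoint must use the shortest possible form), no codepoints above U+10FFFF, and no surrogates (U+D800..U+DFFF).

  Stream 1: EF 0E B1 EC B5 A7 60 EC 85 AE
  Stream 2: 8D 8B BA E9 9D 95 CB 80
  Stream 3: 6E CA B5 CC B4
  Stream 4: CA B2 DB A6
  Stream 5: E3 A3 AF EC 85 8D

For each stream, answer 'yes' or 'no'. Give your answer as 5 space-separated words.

Answer: no no yes yes yes

Derivation:
Stream 1: error at byte offset 1. INVALID
Stream 2: error at byte offset 0. INVALID
Stream 3: decodes cleanly. VALID
Stream 4: decodes cleanly. VALID
Stream 5: decodes cleanly. VALID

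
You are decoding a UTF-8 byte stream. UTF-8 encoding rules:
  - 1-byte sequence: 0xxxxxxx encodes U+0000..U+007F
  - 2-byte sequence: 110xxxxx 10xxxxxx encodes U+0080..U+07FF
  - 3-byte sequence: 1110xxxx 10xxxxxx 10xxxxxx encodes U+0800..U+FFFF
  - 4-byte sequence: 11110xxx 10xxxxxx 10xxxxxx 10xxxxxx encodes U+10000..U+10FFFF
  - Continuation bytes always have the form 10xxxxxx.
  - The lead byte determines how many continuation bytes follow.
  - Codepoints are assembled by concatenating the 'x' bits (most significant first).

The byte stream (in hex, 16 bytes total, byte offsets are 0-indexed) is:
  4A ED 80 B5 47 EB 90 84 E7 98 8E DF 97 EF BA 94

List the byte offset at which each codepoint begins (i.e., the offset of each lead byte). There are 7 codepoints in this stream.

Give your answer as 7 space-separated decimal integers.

Answer: 0 1 4 5 8 11 13

Derivation:
Byte[0]=4A: 1-byte ASCII. cp=U+004A
Byte[1]=ED: 3-byte lead, need 2 cont bytes. acc=0xD
Byte[2]=80: continuation. acc=(acc<<6)|0x00=0x340
Byte[3]=B5: continuation. acc=(acc<<6)|0x35=0xD035
Completed: cp=U+D035 (starts at byte 1)
Byte[4]=47: 1-byte ASCII. cp=U+0047
Byte[5]=EB: 3-byte lead, need 2 cont bytes. acc=0xB
Byte[6]=90: continuation. acc=(acc<<6)|0x10=0x2D0
Byte[7]=84: continuation. acc=(acc<<6)|0x04=0xB404
Completed: cp=U+B404 (starts at byte 5)
Byte[8]=E7: 3-byte lead, need 2 cont bytes. acc=0x7
Byte[9]=98: continuation. acc=(acc<<6)|0x18=0x1D8
Byte[10]=8E: continuation. acc=(acc<<6)|0x0E=0x760E
Completed: cp=U+760E (starts at byte 8)
Byte[11]=DF: 2-byte lead, need 1 cont bytes. acc=0x1F
Byte[12]=97: continuation. acc=(acc<<6)|0x17=0x7D7
Completed: cp=U+07D7 (starts at byte 11)
Byte[13]=EF: 3-byte lead, need 2 cont bytes. acc=0xF
Byte[14]=BA: continuation. acc=(acc<<6)|0x3A=0x3FA
Byte[15]=94: continuation. acc=(acc<<6)|0x14=0xFE94
Completed: cp=U+FE94 (starts at byte 13)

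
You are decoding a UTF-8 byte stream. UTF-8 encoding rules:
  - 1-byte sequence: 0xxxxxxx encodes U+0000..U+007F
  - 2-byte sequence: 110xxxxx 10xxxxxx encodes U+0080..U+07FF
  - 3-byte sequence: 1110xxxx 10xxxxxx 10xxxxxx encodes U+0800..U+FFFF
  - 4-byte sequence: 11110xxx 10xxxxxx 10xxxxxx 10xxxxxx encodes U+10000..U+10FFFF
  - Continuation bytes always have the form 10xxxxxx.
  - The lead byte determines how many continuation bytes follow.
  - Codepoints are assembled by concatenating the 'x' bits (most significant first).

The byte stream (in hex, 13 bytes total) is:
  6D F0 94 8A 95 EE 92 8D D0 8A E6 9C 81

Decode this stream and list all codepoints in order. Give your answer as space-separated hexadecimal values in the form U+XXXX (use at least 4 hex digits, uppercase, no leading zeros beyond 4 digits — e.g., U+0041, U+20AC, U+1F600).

Byte[0]=6D: 1-byte ASCII. cp=U+006D
Byte[1]=F0: 4-byte lead, need 3 cont bytes. acc=0x0
Byte[2]=94: continuation. acc=(acc<<6)|0x14=0x14
Byte[3]=8A: continuation. acc=(acc<<6)|0x0A=0x50A
Byte[4]=95: continuation. acc=(acc<<6)|0x15=0x14295
Completed: cp=U+14295 (starts at byte 1)
Byte[5]=EE: 3-byte lead, need 2 cont bytes. acc=0xE
Byte[6]=92: continuation. acc=(acc<<6)|0x12=0x392
Byte[7]=8D: continuation. acc=(acc<<6)|0x0D=0xE48D
Completed: cp=U+E48D (starts at byte 5)
Byte[8]=D0: 2-byte lead, need 1 cont bytes. acc=0x10
Byte[9]=8A: continuation. acc=(acc<<6)|0x0A=0x40A
Completed: cp=U+040A (starts at byte 8)
Byte[10]=E6: 3-byte lead, need 2 cont bytes. acc=0x6
Byte[11]=9C: continuation. acc=(acc<<6)|0x1C=0x19C
Byte[12]=81: continuation. acc=(acc<<6)|0x01=0x6701
Completed: cp=U+6701 (starts at byte 10)

Answer: U+006D U+14295 U+E48D U+040A U+6701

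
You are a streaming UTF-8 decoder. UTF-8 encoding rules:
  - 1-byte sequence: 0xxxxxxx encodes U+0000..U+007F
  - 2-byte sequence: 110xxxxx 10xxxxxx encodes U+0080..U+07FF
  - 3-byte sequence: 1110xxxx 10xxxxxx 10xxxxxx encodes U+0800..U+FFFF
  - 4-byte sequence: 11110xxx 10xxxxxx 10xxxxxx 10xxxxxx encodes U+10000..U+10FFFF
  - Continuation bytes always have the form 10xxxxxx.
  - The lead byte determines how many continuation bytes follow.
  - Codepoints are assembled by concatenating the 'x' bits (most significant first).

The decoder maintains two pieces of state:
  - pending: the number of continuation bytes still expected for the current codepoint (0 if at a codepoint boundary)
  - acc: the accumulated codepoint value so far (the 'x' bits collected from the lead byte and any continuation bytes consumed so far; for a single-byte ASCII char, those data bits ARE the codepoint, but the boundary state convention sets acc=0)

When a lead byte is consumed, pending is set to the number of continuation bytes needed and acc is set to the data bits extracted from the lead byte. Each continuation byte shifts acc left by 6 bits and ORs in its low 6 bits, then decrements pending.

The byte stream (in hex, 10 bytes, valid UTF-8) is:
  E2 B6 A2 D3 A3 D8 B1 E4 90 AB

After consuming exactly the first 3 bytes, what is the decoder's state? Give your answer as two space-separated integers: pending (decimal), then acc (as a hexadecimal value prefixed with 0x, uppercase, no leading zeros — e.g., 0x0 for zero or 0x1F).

Byte[0]=E2: 3-byte lead. pending=2, acc=0x2
Byte[1]=B6: continuation. acc=(acc<<6)|0x36=0xB6, pending=1
Byte[2]=A2: continuation. acc=(acc<<6)|0x22=0x2DA2, pending=0

Answer: 0 0x2DA2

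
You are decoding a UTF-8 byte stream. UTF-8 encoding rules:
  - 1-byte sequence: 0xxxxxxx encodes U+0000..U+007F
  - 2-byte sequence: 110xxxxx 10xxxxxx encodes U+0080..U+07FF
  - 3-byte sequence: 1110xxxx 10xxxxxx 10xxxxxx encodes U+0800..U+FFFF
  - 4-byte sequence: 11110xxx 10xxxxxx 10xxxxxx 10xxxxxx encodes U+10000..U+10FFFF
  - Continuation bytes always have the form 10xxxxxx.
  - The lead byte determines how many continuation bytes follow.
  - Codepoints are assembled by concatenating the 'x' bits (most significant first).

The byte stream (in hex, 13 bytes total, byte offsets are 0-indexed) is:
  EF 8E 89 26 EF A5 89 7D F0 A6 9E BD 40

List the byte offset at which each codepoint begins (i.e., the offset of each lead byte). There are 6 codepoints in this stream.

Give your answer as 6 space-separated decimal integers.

Answer: 0 3 4 7 8 12

Derivation:
Byte[0]=EF: 3-byte lead, need 2 cont bytes. acc=0xF
Byte[1]=8E: continuation. acc=(acc<<6)|0x0E=0x3CE
Byte[2]=89: continuation. acc=(acc<<6)|0x09=0xF389
Completed: cp=U+F389 (starts at byte 0)
Byte[3]=26: 1-byte ASCII. cp=U+0026
Byte[4]=EF: 3-byte lead, need 2 cont bytes. acc=0xF
Byte[5]=A5: continuation. acc=(acc<<6)|0x25=0x3E5
Byte[6]=89: continuation. acc=(acc<<6)|0x09=0xF949
Completed: cp=U+F949 (starts at byte 4)
Byte[7]=7D: 1-byte ASCII. cp=U+007D
Byte[8]=F0: 4-byte lead, need 3 cont bytes. acc=0x0
Byte[9]=A6: continuation. acc=(acc<<6)|0x26=0x26
Byte[10]=9E: continuation. acc=(acc<<6)|0x1E=0x99E
Byte[11]=BD: continuation. acc=(acc<<6)|0x3D=0x267BD
Completed: cp=U+267BD (starts at byte 8)
Byte[12]=40: 1-byte ASCII. cp=U+0040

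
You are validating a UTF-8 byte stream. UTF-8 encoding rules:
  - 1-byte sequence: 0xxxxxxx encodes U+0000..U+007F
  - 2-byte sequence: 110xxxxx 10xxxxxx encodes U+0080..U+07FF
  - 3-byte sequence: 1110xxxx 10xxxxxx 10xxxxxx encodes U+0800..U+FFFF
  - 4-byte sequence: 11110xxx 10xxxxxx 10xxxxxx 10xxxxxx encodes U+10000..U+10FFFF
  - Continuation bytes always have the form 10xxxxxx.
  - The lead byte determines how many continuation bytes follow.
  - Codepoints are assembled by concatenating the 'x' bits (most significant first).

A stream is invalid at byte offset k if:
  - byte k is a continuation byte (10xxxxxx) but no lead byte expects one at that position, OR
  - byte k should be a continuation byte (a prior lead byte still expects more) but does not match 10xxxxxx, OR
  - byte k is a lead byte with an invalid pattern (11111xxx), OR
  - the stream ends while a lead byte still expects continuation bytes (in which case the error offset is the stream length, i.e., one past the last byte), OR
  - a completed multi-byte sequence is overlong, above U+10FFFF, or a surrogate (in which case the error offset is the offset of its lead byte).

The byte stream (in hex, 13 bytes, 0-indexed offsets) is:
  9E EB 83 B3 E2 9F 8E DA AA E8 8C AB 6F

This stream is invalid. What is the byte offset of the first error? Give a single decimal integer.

Answer: 0

Derivation:
Byte[0]=9E: INVALID lead byte (not 0xxx/110x/1110/11110)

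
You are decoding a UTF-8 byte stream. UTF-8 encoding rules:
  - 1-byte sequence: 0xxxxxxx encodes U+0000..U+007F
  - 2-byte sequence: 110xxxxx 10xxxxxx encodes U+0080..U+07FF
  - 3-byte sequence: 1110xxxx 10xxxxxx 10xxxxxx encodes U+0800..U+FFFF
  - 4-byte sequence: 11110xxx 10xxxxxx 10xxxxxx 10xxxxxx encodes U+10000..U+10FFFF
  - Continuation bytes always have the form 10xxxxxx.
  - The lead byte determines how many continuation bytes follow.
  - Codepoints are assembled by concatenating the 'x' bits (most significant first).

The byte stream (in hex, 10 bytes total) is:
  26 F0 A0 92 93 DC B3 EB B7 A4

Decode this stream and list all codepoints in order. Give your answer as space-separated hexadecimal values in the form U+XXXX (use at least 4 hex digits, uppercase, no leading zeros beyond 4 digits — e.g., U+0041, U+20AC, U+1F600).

Answer: U+0026 U+20493 U+0733 U+BDE4

Derivation:
Byte[0]=26: 1-byte ASCII. cp=U+0026
Byte[1]=F0: 4-byte lead, need 3 cont bytes. acc=0x0
Byte[2]=A0: continuation. acc=(acc<<6)|0x20=0x20
Byte[3]=92: continuation. acc=(acc<<6)|0x12=0x812
Byte[4]=93: continuation. acc=(acc<<6)|0x13=0x20493
Completed: cp=U+20493 (starts at byte 1)
Byte[5]=DC: 2-byte lead, need 1 cont bytes. acc=0x1C
Byte[6]=B3: continuation. acc=(acc<<6)|0x33=0x733
Completed: cp=U+0733 (starts at byte 5)
Byte[7]=EB: 3-byte lead, need 2 cont bytes. acc=0xB
Byte[8]=B7: continuation. acc=(acc<<6)|0x37=0x2F7
Byte[9]=A4: continuation. acc=(acc<<6)|0x24=0xBDE4
Completed: cp=U+BDE4 (starts at byte 7)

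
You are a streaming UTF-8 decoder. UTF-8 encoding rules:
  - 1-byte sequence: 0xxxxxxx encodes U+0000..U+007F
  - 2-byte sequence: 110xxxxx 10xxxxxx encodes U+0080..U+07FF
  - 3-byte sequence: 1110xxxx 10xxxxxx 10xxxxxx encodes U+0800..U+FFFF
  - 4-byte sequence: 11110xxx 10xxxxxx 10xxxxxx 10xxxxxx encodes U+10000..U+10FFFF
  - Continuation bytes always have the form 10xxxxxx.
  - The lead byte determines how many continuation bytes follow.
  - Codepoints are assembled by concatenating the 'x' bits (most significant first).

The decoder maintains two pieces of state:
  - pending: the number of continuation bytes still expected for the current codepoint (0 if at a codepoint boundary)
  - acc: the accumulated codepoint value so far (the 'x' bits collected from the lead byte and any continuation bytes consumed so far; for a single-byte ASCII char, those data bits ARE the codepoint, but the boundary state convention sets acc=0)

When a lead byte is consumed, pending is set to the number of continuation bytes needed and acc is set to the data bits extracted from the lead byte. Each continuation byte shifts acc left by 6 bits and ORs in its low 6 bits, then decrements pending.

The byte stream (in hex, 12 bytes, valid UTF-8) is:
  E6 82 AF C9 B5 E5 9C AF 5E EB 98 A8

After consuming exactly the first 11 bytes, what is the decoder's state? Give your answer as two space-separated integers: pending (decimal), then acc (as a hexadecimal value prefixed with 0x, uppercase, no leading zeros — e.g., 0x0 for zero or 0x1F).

Byte[0]=E6: 3-byte lead. pending=2, acc=0x6
Byte[1]=82: continuation. acc=(acc<<6)|0x02=0x182, pending=1
Byte[2]=AF: continuation. acc=(acc<<6)|0x2F=0x60AF, pending=0
Byte[3]=C9: 2-byte lead. pending=1, acc=0x9
Byte[4]=B5: continuation. acc=(acc<<6)|0x35=0x275, pending=0
Byte[5]=E5: 3-byte lead. pending=2, acc=0x5
Byte[6]=9C: continuation. acc=(acc<<6)|0x1C=0x15C, pending=1
Byte[7]=AF: continuation. acc=(acc<<6)|0x2F=0x572F, pending=0
Byte[8]=5E: 1-byte. pending=0, acc=0x0
Byte[9]=EB: 3-byte lead. pending=2, acc=0xB
Byte[10]=98: continuation. acc=(acc<<6)|0x18=0x2D8, pending=1

Answer: 1 0x2D8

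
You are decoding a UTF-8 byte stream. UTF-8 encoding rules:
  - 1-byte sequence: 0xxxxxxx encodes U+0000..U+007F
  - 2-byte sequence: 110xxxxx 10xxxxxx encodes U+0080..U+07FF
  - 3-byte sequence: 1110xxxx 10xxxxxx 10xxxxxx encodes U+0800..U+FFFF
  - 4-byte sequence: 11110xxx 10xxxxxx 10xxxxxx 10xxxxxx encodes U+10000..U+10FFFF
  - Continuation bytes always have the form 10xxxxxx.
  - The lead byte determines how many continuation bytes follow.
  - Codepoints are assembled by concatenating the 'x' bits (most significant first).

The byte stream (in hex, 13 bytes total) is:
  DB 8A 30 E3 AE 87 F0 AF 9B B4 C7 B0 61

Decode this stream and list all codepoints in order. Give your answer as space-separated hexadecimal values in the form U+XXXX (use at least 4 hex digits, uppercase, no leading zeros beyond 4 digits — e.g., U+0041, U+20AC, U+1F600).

Answer: U+06CA U+0030 U+3B87 U+2F6F4 U+01F0 U+0061

Derivation:
Byte[0]=DB: 2-byte lead, need 1 cont bytes. acc=0x1B
Byte[1]=8A: continuation. acc=(acc<<6)|0x0A=0x6CA
Completed: cp=U+06CA (starts at byte 0)
Byte[2]=30: 1-byte ASCII. cp=U+0030
Byte[3]=E3: 3-byte lead, need 2 cont bytes. acc=0x3
Byte[4]=AE: continuation. acc=(acc<<6)|0x2E=0xEE
Byte[5]=87: continuation. acc=(acc<<6)|0x07=0x3B87
Completed: cp=U+3B87 (starts at byte 3)
Byte[6]=F0: 4-byte lead, need 3 cont bytes. acc=0x0
Byte[7]=AF: continuation. acc=(acc<<6)|0x2F=0x2F
Byte[8]=9B: continuation. acc=(acc<<6)|0x1B=0xBDB
Byte[9]=B4: continuation. acc=(acc<<6)|0x34=0x2F6F4
Completed: cp=U+2F6F4 (starts at byte 6)
Byte[10]=C7: 2-byte lead, need 1 cont bytes. acc=0x7
Byte[11]=B0: continuation. acc=(acc<<6)|0x30=0x1F0
Completed: cp=U+01F0 (starts at byte 10)
Byte[12]=61: 1-byte ASCII. cp=U+0061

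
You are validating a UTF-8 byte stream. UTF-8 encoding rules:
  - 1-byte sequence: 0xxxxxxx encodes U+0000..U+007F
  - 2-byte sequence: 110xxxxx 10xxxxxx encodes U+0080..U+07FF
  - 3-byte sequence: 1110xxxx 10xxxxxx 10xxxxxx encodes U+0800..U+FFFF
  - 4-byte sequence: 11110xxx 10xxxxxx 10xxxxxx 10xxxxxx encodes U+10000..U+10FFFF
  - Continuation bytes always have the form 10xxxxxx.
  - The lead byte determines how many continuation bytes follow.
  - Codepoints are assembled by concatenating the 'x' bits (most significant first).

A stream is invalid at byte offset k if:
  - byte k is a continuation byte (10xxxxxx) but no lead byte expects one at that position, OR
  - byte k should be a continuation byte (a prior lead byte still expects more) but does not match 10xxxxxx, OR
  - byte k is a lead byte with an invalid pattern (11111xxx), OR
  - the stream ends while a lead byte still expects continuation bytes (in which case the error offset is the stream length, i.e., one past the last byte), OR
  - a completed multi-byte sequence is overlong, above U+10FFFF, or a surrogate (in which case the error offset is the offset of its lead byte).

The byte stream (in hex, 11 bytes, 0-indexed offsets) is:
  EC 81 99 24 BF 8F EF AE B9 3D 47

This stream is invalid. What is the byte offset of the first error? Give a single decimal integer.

Answer: 4

Derivation:
Byte[0]=EC: 3-byte lead, need 2 cont bytes. acc=0xC
Byte[1]=81: continuation. acc=(acc<<6)|0x01=0x301
Byte[2]=99: continuation. acc=(acc<<6)|0x19=0xC059
Completed: cp=U+C059 (starts at byte 0)
Byte[3]=24: 1-byte ASCII. cp=U+0024
Byte[4]=BF: INVALID lead byte (not 0xxx/110x/1110/11110)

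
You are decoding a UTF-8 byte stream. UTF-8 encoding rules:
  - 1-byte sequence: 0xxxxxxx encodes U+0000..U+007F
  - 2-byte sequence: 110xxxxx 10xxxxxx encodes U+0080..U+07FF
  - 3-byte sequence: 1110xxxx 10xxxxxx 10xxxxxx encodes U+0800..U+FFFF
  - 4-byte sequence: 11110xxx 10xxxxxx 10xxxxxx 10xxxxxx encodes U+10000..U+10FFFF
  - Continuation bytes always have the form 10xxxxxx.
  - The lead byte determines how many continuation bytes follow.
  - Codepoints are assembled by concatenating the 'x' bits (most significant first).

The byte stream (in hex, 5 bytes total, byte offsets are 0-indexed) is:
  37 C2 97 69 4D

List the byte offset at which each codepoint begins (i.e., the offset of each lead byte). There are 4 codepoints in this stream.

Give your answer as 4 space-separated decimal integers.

Answer: 0 1 3 4

Derivation:
Byte[0]=37: 1-byte ASCII. cp=U+0037
Byte[1]=C2: 2-byte lead, need 1 cont bytes. acc=0x2
Byte[2]=97: continuation. acc=(acc<<6)|0x17=0x97
Completed: cp=U+0097 (starts at byte 1)
Byte[3]=69: 1-byte ASCII. cp=U+0069
Byte[4]=4D: 1-byte ASCII. cp=U+004D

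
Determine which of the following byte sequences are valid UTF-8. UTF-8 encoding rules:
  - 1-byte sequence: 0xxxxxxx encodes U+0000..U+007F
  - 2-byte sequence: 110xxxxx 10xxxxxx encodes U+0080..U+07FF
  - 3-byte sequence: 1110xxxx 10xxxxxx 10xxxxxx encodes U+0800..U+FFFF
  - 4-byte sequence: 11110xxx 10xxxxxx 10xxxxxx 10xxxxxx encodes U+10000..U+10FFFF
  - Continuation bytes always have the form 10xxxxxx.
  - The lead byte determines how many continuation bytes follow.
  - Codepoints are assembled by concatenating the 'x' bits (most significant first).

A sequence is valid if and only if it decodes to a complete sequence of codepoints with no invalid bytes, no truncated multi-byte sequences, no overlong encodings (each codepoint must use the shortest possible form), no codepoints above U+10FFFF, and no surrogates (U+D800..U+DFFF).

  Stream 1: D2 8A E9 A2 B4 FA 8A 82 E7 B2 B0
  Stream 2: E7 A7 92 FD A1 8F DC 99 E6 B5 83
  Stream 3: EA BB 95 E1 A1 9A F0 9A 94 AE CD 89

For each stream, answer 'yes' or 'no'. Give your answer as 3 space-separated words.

Answer: no no yes

Derivation:
Stream 1: error at byte offset 5. INVALID
Stream 2: error at byte offset 3. INVALID
Stream 3: decodes cleanly. VALID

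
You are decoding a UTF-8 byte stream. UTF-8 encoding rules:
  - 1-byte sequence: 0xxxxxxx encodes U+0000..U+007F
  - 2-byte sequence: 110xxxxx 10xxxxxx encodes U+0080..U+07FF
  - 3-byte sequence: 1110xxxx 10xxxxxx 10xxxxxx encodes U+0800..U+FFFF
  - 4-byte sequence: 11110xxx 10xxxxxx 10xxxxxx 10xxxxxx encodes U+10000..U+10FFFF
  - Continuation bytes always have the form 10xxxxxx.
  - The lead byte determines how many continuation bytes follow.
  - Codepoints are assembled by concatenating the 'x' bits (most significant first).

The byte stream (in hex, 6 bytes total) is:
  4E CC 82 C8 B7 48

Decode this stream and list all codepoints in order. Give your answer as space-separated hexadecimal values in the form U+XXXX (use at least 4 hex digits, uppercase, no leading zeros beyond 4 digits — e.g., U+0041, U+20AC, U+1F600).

Byte[0]=4E: 1-byte ASCII. cp=U+004E
Byte[1]=CC: 2-byte lead, need 1 cont bytes. acc=0xC
Byte[2]=82: continuation. acc=(acc<<6)|0x02=0x302
Completed: cp=U+0302 (starts at byte 1)
Byte[3]=C8: 2-byte lead, need 1 cont bytes. acc=0x8
Byte[4]=B7: continuation. acc=(acc<<6)|0x37=0x237
Completed: cp=U+0237 (starts at byte 3)
Byte[5]=48: 1-byte ASCII. cp=U+0048

Answer: U+004E U+0302 U+0237 U+0048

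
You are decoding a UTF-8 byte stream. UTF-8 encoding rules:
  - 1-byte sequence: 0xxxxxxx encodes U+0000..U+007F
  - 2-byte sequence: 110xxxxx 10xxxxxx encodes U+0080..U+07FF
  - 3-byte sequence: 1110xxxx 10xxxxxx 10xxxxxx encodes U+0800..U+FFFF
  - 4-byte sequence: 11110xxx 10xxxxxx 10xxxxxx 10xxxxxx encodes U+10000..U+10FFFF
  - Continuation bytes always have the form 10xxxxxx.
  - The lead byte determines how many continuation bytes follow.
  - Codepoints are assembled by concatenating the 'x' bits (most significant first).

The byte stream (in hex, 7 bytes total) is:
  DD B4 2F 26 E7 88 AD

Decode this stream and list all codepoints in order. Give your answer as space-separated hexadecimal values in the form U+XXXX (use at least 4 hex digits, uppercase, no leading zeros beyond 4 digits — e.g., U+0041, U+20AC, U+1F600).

Answer: U+0774 U+002F U+0026 U+722D

Derivation:
Byte[0]=DD: 2-byte lead, need 1 cont bytes. acc=0x1D
Byte[1]=B4: continuation. acc=(acc<<6)|0x34=0x774
Completed: cp=U+0774 (starts at byte 0)
Byte[2]=2F: 1-byte ASCII. cp=U+002F
Byte[3]=26: 1-byte ASCII. cp=U+0026
Byte[4]=E7: 3-byte lead, need 2 cont bytes. acc=0x7
Byte[5]=88: continuation. acc=(acc<<6)|0x08=0x1C8
Byte[6]=AD: continuation. acc=(acc<<6)|0x2D=0x722D
Completed: cp=U+722D (starts at byte 4)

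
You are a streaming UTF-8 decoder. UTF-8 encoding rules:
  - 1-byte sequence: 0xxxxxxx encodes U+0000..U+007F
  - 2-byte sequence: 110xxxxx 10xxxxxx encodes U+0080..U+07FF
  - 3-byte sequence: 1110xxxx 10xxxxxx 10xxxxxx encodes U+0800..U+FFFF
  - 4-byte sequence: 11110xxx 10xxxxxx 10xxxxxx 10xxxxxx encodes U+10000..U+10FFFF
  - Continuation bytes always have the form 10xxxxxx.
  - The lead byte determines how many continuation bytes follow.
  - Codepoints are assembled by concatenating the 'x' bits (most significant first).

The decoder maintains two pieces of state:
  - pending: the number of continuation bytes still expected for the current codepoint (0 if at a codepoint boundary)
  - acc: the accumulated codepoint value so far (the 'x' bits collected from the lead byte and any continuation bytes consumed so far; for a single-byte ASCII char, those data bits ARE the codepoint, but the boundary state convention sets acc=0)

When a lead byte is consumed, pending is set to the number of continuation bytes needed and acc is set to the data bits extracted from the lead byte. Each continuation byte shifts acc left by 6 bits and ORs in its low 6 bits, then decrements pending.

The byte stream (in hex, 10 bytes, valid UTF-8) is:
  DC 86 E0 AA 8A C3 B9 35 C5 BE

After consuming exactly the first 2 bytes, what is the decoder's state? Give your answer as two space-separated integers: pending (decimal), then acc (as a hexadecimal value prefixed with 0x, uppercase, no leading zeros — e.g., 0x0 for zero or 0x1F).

Byte[0]=DC: 2-byte lead. pending=1, acc=0x1C
Byte[1]=86: continuation. acc=(acc<<6)|0x06=0x706, pending=0

Answer: 0 0x706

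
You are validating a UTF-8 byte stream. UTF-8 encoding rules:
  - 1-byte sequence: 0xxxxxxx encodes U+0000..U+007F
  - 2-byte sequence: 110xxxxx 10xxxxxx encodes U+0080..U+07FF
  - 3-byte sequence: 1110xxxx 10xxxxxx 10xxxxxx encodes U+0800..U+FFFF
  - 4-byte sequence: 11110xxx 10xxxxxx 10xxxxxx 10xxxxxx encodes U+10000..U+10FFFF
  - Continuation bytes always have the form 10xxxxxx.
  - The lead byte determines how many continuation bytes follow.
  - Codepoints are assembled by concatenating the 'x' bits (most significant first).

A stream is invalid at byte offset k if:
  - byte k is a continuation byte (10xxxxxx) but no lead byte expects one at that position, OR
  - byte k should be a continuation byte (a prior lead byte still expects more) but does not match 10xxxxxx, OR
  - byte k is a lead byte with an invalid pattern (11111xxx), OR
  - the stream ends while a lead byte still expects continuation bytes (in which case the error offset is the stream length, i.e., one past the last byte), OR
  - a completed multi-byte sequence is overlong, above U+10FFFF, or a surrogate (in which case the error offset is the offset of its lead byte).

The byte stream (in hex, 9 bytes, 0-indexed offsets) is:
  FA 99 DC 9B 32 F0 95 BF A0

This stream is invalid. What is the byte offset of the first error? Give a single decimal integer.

Byte[0]=FA: INVALID lead byte (not 0xxx/110x/1110/11110)

Answer: 0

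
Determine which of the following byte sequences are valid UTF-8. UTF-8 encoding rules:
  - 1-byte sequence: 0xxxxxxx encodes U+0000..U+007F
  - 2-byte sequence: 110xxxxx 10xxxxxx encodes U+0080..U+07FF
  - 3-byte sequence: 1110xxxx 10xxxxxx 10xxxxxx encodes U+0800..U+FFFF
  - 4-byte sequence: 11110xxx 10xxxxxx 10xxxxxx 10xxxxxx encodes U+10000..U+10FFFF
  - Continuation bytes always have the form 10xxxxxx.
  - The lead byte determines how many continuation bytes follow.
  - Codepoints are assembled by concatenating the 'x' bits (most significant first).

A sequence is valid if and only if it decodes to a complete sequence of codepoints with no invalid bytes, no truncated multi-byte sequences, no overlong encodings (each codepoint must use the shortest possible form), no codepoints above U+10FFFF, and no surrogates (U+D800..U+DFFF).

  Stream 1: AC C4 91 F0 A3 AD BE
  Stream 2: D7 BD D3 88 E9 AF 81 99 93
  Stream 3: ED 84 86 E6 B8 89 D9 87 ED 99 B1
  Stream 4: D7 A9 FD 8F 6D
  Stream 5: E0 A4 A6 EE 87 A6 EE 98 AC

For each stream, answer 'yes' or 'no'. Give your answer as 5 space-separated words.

Stream 1: error at byte offset 0. INVALID
Stream 2: error at byte offset 7. INVALID
Stream 3: decodes cleanly. VALID
Stream 4: error at byte offset 2. INVALID
Stream 5: decodes cleanly. VALID

Answer: no no yes no yes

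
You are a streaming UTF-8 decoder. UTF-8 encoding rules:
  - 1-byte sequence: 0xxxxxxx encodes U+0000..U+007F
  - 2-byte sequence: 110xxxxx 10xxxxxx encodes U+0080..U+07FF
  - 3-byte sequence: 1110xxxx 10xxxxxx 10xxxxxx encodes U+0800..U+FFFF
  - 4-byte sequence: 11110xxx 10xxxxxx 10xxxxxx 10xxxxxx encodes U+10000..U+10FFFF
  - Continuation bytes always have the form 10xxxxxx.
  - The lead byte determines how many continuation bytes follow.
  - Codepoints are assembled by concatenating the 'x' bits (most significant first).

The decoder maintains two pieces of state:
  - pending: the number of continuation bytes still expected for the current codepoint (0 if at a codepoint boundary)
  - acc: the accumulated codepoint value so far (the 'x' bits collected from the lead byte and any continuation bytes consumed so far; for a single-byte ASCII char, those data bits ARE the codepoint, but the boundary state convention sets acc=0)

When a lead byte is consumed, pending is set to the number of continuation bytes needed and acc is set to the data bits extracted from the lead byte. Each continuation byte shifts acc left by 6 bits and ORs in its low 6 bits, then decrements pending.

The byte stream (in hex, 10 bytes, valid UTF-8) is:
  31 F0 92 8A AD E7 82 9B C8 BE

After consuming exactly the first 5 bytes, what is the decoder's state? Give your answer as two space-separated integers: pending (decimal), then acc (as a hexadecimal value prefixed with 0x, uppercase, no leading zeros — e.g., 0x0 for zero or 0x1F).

Answer: 0 0x122AD

Derivation:
Byte[0]=31: 1-byte. pending=0, acc=0x0
Byte[1]=F0: 4-byte lead. pending=3, acc=0x0
Byte[2]=92: continuation. acc=(acc<<6)|0x12=0x12, pending=2
Byte[3]=8A: continuation. acc=(acc<<6)|0x0A=0x48A, pending=1
Byte[4]=AD: continuation. acc=(acc<<6)|0x2D=0x122AD, pending=0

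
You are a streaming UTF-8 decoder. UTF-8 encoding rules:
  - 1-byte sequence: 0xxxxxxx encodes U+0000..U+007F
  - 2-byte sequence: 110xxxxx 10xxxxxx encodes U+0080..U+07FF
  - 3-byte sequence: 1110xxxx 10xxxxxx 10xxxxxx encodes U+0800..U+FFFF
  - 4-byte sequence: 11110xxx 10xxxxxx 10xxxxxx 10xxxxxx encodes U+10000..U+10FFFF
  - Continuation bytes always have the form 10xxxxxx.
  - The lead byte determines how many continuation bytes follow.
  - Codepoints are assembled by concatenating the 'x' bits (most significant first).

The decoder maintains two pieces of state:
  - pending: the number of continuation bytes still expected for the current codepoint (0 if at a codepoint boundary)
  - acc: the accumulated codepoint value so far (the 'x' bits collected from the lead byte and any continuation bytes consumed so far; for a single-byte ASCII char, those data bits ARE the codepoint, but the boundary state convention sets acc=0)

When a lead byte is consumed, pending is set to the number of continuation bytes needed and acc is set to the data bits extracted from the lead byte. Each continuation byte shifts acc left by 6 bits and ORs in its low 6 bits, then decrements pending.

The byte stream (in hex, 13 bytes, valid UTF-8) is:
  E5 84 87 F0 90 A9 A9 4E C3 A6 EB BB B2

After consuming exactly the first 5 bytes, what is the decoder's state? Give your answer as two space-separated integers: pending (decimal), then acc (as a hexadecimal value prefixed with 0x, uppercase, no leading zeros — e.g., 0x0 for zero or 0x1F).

Answer: 2 0x10

Derivation:
Byte[0]=E5: 3-byte lead. pending=2, acc=0x5
Byte[1]=84: continuation. acc=(acc<<6)|0x04=0x144, pending=1
Byte[2]=87: continuation. acc=(acc<<6)|0x07=0x5107, pending=0
Byte[3]=F0: 4-byte lead. pending=3, acc=0x0
Byte[4]=90: continuation. acc=(acc<<6)|0x10=0x10, pending=2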